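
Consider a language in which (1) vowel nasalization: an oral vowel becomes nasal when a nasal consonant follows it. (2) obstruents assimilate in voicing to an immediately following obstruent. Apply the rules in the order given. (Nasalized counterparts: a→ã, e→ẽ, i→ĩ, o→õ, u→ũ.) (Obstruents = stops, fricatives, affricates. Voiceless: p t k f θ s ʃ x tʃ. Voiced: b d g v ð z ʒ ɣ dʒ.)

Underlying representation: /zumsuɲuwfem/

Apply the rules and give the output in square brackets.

[zũmsũɲuwfẽm]

Rule 1: /u/ before nasal /m/ → [ũ]
Rule 1: /u/ before nasal /ɲ/ → [ũ]
Rule 1: /e/ before nasal /m/ → [ẽ]
After rule 1: zũmsũɲuwfẽm
Rule 2: no segment meets the rule's conditions; no change.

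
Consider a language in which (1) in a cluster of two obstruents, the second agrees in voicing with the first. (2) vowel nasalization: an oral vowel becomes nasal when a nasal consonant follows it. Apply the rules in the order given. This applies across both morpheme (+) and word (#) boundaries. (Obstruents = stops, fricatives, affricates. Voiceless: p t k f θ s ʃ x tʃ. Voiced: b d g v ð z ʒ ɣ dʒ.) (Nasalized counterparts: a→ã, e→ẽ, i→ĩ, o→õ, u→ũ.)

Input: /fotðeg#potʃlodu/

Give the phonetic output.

[fotθeg#botʃlodu]

Rule 1: /ð/ after /t/ (voiceless) → [θ]
Rule 1: /p/ after /g/ (voiced) → [b]
After rule 1: fotθeg#botʃlodu
Rule 2: no segment meets the rule's conditions; no change.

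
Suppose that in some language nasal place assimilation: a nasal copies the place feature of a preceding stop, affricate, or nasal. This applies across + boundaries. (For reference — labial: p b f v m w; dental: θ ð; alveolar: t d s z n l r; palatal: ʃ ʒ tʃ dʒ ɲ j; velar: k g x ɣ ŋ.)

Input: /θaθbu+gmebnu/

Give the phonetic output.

/m/ after /g/ (velar) → [ŋ]
/n/ after /b/ (labial) → [m]

[θaθbu+gŋebmu]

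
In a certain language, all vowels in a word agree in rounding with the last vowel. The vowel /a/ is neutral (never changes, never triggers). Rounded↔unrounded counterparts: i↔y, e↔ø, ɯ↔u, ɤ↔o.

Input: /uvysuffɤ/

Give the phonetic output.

[ɯvisɯffɤ]

/u/ harmonizes with /ɤ/ ([-round]) → [ɯ]
/y/ harmonizes with /ɤ/ ([-round]) → [i]
/u/ harmonizes with /ɤ/ ([-round]) → [ɯ]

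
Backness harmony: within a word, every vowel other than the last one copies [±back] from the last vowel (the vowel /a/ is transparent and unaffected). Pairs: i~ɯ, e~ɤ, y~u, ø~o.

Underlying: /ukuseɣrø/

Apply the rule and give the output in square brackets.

[ykyseɣrø]

/u/ harmonizes with /ø/ ([-back]) → [y]
/u/ harmonizes with /ø/ ([-back]) → [y]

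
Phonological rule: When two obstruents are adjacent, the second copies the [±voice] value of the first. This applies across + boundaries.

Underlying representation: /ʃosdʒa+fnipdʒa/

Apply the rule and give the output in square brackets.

/dʒ/ after /s/ (voiceless) → [tʃ]
/dʒ/ after /p/ (voiceless) → [tʃ]

[ʃostʃa+fniptʃa]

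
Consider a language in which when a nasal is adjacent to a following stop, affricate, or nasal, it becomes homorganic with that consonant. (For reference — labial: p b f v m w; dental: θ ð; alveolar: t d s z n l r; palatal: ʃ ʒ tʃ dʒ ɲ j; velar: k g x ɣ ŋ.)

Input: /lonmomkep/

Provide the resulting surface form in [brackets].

[lommoŋkep]

/n/ before /m/ (labial) → [m]
/m/ before /k/ (velar) → [ŋ]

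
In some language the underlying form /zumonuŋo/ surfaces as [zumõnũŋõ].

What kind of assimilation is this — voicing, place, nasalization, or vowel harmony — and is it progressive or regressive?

/o/→[õ] /u/→[ũ] /o/→[õ].
Each target copies a feature from the preceding segment, so the direction is progressive.

nasalization, progressive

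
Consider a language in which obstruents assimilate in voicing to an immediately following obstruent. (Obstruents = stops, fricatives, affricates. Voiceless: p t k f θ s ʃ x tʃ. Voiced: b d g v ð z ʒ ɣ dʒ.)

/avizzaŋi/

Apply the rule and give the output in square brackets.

no segment meets the rule's conditions; no change.

[avizzaŋi]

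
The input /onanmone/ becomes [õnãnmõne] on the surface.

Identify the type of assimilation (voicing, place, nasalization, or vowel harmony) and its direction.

nasalization, regressive

/o/→[õ] /a/→[ã] /o/→[õ].
Each target copies a feature from the following segment, so the direction is regressive.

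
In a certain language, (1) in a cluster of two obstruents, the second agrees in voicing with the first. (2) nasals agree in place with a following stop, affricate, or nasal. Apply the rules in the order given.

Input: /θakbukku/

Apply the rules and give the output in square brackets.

[θakpukku]

Rule 1: /b/ after /k/ (voiceless) → [p]
After rule 1: θakpukku
Rule 2: no segment meets the rule's conditions; no change.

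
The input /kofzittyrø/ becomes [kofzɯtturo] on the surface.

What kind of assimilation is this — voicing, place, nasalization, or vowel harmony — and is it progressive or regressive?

/i/→[ɯ] /y/→[u] /ø/→[o].
Vowels agree with the first vowel, so the harmony is progressive.

vowel harmony, progressive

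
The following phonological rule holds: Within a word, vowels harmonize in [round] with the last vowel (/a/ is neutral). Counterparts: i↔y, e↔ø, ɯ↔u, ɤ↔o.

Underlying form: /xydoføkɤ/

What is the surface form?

/y/ harmonizes with /ɤ/ ([-round]) → [i]
/o/ harmonizes with /ɤ/ ([-round]) → [ɤ]
/ø/ harmonizes with /ɤ/ ([-round]) → [e]

[xidɤfekɤ]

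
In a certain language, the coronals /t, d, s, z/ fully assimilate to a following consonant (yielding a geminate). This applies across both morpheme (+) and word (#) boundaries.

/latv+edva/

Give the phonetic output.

[lavv+evva]

/t/ before /v/ → [v] (total assimilation)
/d/ before /v/ → [v] (total assimilation)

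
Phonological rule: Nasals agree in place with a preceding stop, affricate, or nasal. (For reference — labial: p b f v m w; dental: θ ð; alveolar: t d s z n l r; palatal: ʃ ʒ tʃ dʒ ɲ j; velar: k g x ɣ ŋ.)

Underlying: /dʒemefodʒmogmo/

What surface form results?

[dʒemefodʒɲogŋo]

/m/ after /dʒ/ (palatal) → [ɲ]
/m/ after /g/ (velar) → [ŋ]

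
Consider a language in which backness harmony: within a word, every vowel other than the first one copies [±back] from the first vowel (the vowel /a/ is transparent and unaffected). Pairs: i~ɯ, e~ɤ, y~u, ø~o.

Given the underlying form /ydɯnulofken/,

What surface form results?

/ɯ/ harmonizes with /y/ ([-back]) → [i]
/u/ harmonizes with /y/ ([-back]) → [y]
/o/ harmonizes with /y/ ([-back]) → [ø]

[ydinyløfken]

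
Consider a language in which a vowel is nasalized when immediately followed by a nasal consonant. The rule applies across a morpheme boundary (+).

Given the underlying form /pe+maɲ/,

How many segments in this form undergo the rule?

/e/ before nasal /m/ → [ẽ]
/a/ before nasal /ɲ/ → [ã]
2 segments change.

2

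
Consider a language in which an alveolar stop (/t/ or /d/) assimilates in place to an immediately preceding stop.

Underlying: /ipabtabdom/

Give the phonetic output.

[ipabpabbom]

/t/ after /b/ (labial) → [p]
/d/ after /b/ (labial) → [b]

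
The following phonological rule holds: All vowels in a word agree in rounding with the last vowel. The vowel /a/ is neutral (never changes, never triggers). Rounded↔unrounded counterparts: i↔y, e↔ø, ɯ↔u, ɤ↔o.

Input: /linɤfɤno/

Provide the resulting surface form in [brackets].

[lynofono]

/i/ harmonizes with /o/ ([+round]) → [y]
/ɤ/ harmonizes with /o/ ([+round]) → [o]
/ɤ/ harmonizes with /o/ ([+round]) → [o]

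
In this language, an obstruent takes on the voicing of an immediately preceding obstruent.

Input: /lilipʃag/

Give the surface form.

[lilipʃag]

no segment meets the rule's conditions; no change.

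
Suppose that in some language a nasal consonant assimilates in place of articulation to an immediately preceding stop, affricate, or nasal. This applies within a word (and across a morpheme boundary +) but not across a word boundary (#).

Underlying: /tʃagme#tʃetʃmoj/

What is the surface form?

[tʃagŋe#tʃetʃɲoj]

/m/ after /g/ (velar) → [ŋ]
/m/ after /tʃ/ (palatal) → [ɲ]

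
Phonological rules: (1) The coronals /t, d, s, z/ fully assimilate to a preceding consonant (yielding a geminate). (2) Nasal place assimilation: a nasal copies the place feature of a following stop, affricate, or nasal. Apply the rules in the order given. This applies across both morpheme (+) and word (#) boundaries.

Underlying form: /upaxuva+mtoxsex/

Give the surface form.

[upaxuva+mmoxxex]

Rule 1: /t/ after /m/ → [m] (total assimilation)
Rule 1: /s/ after /x/ → [x] (total assimilation)
After rule 1: upaxuva+mmoxxex
Rule 2: no segment meets the rule's conditions; no change.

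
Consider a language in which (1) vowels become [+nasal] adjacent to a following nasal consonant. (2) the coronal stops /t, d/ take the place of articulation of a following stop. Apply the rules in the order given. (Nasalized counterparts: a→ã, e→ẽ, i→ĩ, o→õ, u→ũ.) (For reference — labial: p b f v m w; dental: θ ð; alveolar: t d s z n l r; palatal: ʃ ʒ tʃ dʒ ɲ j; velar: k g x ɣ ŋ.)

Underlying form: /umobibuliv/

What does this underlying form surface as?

Rule 1: /u/ before nasal /m/ → [ũ]
After rule 1: ũmobibuliv
Rule 2: no segment meets the rule's conditions; no change.

[ũmobibuliv]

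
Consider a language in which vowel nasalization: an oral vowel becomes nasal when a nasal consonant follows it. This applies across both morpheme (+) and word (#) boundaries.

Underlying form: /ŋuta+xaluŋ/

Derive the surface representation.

[ŋuta+xalũŋ]

/u/ before nasal /ŋ/ → [ũ]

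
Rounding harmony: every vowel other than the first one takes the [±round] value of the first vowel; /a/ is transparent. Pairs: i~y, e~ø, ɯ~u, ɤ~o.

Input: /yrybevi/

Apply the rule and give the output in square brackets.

[yrybøvy]

/e/ harmonizes with /y/ ([+round]) → [ø]
/i/ harmonizes with /y/ ([+round]) → [y]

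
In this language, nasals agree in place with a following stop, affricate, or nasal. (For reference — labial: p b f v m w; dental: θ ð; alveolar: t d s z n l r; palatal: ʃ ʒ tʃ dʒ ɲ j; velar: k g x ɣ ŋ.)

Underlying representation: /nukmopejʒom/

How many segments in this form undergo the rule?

0

No segment meets the rule's conditions.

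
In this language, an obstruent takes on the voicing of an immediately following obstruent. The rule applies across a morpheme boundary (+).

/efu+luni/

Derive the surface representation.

[efu+luni]

no segment meets the rule's conditions; no change.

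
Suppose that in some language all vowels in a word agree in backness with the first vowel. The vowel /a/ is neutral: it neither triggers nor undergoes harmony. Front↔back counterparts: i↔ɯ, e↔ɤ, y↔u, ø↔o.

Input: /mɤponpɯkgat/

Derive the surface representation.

no segment meets the rule's conditions; no change.

[mɤponpɯkgat]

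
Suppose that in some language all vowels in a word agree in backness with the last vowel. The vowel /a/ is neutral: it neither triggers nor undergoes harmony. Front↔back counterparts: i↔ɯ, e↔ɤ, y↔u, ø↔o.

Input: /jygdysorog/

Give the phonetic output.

/y/ harmonizes with /o/ ([+back]) → [u]
/y/ harmonizes with /o/ ([+back]) → [u]

[jugdusorog]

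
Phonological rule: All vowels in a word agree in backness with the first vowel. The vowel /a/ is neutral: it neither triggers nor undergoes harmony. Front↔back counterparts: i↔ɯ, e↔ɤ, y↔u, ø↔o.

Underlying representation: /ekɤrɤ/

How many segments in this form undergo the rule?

2

/ɤ/ harmonizes with /e/ ([-back]) → [e]
/ɤ/ harmonizes with /e/ ([-back]) → [e]
2 segments change.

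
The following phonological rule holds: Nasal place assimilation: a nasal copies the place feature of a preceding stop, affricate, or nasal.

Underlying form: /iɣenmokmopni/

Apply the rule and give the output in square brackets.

/m/ after /n/ (alveolar) → [n]
/m/ after /k/ (velar) → [ŋ]
/n/ after /p/ (labial) → [m]

[iɣennokŋopmi]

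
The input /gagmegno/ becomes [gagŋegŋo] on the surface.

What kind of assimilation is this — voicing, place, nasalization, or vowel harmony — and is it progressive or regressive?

/m/→[ŋ] /n/→[ŋ].
Each target copies a feature from the preceding segment, so the direction is progressive.

place assimilation, progressive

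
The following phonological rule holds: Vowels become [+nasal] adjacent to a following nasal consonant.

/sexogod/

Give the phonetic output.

[sexogod]

no segment meets the rule's conditions; no change.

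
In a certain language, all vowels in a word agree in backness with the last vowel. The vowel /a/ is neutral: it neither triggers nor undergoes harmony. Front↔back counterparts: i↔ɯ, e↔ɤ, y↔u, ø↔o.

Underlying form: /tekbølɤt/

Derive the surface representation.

[tɤkbolɤt]

/e/ harmonizes with /ɤ/ ([+back]) → [ɤ]
/ø/ harmonizes with /ɤ/ ([+back]) → [o]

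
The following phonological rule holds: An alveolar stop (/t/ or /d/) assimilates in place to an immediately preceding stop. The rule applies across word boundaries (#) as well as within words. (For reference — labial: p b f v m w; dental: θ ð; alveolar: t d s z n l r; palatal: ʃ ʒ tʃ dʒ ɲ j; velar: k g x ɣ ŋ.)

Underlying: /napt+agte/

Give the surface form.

[napp+agke]

/t/ after /p/ (labial) → [p]
/t/ after /g/ (velar) → [k]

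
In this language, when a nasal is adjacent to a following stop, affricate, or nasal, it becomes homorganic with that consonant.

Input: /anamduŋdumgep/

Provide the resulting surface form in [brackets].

[anandunduŋgep]

/m/ before /d/ (alveolar) → [n]
/ŋ/ before /d/ (alveolar) → [n]
/m/ before /g/ (velar) → [ŋ]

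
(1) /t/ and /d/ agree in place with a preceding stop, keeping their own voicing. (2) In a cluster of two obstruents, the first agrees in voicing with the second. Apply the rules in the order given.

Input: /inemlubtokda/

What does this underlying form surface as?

[inemluppogga]

Rule 1: /t/ after /b/ (labial) → [p]
Rule 1: /d/ after /k/ (velar) → [g]
After rule 1: inemlubpokga
Rule 2: /b/ before /p/ (voiceless) → [p]
Rule 2: /k/ before /g/ (voiced) → [g]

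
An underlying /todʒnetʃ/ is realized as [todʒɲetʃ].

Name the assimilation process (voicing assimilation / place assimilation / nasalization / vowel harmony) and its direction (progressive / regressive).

place assimilation, progressive

/n/→[ɲ].
Each target copies a feature from the preceding segment, so the direction is progressive.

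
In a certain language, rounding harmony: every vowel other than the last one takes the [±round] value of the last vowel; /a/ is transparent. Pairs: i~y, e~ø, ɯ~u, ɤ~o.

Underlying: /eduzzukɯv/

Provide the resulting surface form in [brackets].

/u/ harmonizes with /ɯ/ ([-round]) → [ɯ]
/u/ harmonizes with /ɯ/ ([-round]) → [ɯ]

[edɯzzɯkɯv]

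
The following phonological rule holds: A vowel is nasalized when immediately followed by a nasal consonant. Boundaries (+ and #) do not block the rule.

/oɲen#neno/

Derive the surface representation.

/o/ before nasal /ɲ/ → [õ]
/e/ before nasal /n/ → [ẽ]
/e/ before nasal /n/ → [ẽ]

[õɲẽn#nẽno]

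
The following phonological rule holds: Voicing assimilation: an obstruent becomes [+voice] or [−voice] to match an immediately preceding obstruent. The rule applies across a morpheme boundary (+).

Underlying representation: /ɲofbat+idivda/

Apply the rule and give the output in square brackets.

/b/ after /f/ (voiceless) → [p]

[ɲofpat+idivda]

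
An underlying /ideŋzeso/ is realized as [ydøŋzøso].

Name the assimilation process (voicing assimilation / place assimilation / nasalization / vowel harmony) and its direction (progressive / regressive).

vowel harmony, regressive

/i/→[y] /e/→[ø] /e/→[ø].
Vowels agree with the last vowel, so the harmony is regressive.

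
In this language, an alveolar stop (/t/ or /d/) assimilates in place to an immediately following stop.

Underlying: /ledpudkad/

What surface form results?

[lebpugkad]

/d/ before /p/ (labial) → [b]
/d/ before /k/ (velar) → [g]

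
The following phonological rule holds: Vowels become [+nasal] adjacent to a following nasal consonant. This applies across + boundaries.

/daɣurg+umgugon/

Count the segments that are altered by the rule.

2

/u/ before nasal /m/ → [ũ]
/o/ before nasal /n/ → [õ]
2 segments change.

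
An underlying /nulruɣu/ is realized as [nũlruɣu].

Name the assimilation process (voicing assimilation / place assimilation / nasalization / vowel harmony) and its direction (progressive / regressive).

nasalization, progressive

/u/→[ũ].
Each target copies a feature from the preceding segment, so the direction is progressive.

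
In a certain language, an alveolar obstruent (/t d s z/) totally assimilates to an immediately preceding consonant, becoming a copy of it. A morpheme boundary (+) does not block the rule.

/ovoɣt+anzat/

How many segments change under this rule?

2

/t/ after /ɣ/ → [ɣ] (total assimilation)
/z/ after /n/ → [n] (total assimilation)
2 segments change.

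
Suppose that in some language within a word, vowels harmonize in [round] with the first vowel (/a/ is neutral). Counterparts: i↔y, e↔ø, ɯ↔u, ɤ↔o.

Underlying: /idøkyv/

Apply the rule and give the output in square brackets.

/ø/ harmonizes with /i/ ([-round]) → [e]
/y/ harmonizes with /i/ ([-round]) → [i]

[idekiv]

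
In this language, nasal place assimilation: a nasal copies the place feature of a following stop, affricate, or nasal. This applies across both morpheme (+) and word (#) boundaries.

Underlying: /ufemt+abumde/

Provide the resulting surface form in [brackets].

/m/ before /t/ (alveolar) → [n]
/m/ before /d/ (alveolar) → [n]

[ufent+abunde]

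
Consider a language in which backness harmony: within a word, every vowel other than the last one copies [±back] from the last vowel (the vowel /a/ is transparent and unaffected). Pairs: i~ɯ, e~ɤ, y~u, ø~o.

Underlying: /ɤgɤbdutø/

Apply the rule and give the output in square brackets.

/ɤ/ harmonizes with /ø/ ([-back]) → [e]
/ɤ/ harmonizes with /ø/ ([-back]) → [e]
/u/ harmonizes with /ø/ ([-back]) → [y]

[egebdytø]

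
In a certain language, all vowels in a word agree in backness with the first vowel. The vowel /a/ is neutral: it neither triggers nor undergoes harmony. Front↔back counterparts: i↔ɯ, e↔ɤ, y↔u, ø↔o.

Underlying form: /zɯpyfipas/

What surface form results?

/y/ harmonizes with /ɯ/ ([+back]) → [u]
/i/ harmonizes with /ɯ/ ([+back]) → [ɯ]

[zɯpufɯpas]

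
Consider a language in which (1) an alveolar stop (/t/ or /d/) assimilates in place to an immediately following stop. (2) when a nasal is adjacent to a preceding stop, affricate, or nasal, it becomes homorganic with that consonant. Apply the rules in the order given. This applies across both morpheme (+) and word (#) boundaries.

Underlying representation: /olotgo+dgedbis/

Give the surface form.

Rule 1: /t/ before /g/ (velar) → [k]
Rule 1: /d/ before /g/ (velar) → [g]
Rule 1: /d/ before /b/ (labial) → [b]
After rule 1: olokgo+ggebbis
Rule 2: no segment meets the rule's conditions; no change.

[olokgo+ggebbis]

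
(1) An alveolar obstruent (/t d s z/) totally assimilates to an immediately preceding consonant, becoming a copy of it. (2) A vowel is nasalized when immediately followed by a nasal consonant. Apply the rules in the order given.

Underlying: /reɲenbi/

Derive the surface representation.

Rule 1: no segment meets the rule's conditions; no change.
After rule 1: reɲenbi
Rule 2: /e/ before nasal /ɲ/ → [ẽ]
Rule 2: /e/ before nasal /n/ → [ẽ]

[rẽɲẽnbi]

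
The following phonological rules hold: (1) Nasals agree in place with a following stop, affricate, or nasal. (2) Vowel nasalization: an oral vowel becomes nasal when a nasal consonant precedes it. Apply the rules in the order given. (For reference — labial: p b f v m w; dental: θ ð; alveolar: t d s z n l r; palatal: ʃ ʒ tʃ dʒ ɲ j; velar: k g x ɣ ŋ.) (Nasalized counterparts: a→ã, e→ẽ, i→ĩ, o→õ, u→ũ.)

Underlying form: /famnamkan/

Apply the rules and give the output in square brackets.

Rule 1: /m/ before /n/ (alveolar) → [n]
Rule 1: /m/ before /k/ (velar) → [ŋ]
After rule 1: fannaŋkan
Rule 2: /a/ after nasal /n/ → [ã]

[fannãŋkan]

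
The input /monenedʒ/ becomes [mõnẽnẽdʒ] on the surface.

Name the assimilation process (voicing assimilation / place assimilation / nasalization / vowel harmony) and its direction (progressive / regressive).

/o/→[õ] /e/→[ẽ] /e/→[ẽ].
Each target copies a feature from the preceding segment, so the direction is progressive.

nasalization, progressive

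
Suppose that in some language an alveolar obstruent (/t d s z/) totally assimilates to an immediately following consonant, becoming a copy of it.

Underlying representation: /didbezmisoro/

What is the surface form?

/d/ before /b/ → [b] (total assimilation)
/z/ before /m/ → [m] (total assimilation)

[dibbemmisoro]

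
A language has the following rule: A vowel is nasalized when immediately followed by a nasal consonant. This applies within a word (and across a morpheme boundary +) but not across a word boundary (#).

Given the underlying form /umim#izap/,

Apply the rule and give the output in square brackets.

/u/ before nasal /m/ → [ũ]
/i/ before nasal /m/ → [ĩ]

[ũmĩm#izap]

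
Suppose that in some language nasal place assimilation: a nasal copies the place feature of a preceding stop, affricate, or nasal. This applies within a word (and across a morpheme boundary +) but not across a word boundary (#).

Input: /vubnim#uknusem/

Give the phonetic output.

/n/ after /b/ (labial) → [m]
/n/ after /k/ (velar) → [ŋ]

[vubmim#ukŋusem]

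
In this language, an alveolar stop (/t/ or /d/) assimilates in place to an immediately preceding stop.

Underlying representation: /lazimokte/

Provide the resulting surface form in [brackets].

[lazimokke]

/t/ after /k/ (velar) → [k]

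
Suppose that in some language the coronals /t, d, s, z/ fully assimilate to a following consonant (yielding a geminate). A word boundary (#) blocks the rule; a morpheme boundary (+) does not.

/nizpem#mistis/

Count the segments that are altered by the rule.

/z/ before /p/ → [p] (total assimilation)
/s/ before /t/ → [t] (total assimilation)
2 segments change.

2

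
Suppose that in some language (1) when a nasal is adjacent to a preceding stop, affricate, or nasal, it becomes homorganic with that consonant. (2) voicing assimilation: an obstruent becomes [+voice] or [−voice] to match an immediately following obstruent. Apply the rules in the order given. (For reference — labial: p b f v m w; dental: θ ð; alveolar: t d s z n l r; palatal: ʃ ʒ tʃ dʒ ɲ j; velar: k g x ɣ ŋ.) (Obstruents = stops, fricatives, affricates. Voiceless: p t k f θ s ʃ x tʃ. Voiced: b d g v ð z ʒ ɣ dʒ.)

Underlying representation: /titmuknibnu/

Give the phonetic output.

[titnukŋibmu]

Rule 1: /m/ after /t/ (alveolar) → [n]
Rule 1: /n/ after /k/ (velar) → [ŋ]
Rule 1: /n/ after /b/ (labial) → [m]
After rule 1: titnukŋibmu
Rule 2: no segment meets the rule's conditions; no change.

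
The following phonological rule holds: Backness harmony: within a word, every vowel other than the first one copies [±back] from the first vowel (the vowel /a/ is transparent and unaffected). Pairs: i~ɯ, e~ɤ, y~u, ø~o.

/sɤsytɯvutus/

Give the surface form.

/y/ harmonizes with /ɤ/ ([+back]) → [u]

[sɤsutɯvutus]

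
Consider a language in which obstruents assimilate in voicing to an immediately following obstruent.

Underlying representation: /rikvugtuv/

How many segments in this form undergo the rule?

/k/ before /v/ (voiced) → [g]
/g/ before /t/ (voiceless) → [k]
2 segments change.

2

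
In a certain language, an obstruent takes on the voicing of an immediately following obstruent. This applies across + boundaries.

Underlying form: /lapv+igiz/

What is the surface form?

[labv+igiz]

/p/ before /v/ (voiced) → [b]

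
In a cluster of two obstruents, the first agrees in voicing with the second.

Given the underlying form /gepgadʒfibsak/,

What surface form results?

[gebgatʃfipsak]

/p/ before /g/ (voiced) → [b]
/dʒ/ before /f/ (voiceless) → [tʃ]
/b/ before /s/ (voiceless) → [p]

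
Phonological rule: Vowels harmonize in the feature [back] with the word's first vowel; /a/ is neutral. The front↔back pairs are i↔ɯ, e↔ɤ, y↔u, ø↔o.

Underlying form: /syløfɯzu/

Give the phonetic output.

/ɯ/ harmonizes with /y/ ([-back]) → [i]
/u/ harmonizes with /y/ ([-back]) → [y]

[syløfizy]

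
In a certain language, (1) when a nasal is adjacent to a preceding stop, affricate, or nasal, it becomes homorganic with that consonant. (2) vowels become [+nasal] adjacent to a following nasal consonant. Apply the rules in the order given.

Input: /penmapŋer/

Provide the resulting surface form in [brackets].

Rule 1: /m/ after /n/ (alveolar) → [n]
Rule 1: /ŋ/ after /p/ (labial) → [m]
After rule 1: pennapmer
Rule 2: /e/ before nasal /n/ → [ẽ]

[pẽnnapmer]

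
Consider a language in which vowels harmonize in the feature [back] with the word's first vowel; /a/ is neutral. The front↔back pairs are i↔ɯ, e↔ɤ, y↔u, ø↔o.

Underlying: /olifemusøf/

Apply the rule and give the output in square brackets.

/i/ harmonizes with /o/ ([+back]) → [ɯ]
/e/ harmonizes with /o/ ([+back]) → [ɤ]
/ø/ harmonizes with /o/ ([+back]) → [o]

[olɯfɤmusof]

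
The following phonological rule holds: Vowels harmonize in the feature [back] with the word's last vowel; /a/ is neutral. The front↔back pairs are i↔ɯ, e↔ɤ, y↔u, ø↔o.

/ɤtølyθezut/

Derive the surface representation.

[ɤtoluθɤzut]

/ø/ harmonizes with /u/ ([+back]) → [o]
/y/ harmonizes with /u/ ([+back]) → [u]
/e/ harmonizes with /u/ ([+back]) → [ɤ]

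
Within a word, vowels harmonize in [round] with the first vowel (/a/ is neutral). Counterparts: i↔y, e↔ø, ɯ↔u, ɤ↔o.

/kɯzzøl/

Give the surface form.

[kɯzzel]

/ø/ harmonizes with /ɯ/ ([-round]) → [e]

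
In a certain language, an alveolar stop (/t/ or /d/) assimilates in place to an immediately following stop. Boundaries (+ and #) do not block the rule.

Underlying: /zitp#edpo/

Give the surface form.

[zipp#ebpo]

/t/ before /p/ (labial) → [p]
/d/ before /p/ (labial) → [b]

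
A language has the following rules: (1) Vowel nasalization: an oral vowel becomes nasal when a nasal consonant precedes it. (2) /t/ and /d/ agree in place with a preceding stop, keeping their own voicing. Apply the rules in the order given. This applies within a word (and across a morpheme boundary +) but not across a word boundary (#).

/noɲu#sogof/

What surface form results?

[nõɲũ#sogof]

Rule 1: /o/ after nasal /n/ → [õ]
Rule 1: /u/ after nasal /ɲ/ → [ũ]
After rule 1: nõɲũ#sogof
Rule 2: no segment meets the rule's conditions; no change.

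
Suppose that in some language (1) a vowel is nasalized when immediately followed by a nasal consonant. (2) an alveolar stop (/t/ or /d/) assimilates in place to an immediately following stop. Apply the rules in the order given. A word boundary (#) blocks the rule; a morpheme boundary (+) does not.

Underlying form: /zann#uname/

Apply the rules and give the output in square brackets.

[zãnn#ũnãme]

Rule 1: /a/ before nasal /n/ → [ã]
Rule 1: /u/ before nasal /n/ → [ũ]
Rule 1: /a/ before nasal /m/ → [ã]
After rule 1: zãnn#ũnãme
Rule 2: no segment meets the rule's conditions; no change.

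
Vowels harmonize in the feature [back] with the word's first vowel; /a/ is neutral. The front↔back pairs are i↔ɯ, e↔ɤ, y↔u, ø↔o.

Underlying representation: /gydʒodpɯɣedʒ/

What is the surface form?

/o/ harmonizes with /y/ ([-back]) → [ø]
/ɯ/ harmonizes with /y/ ([-back]) → [i]

[gydʒødpiɣedʒ]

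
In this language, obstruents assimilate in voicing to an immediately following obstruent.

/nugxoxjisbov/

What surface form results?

[nukxoxjizbov]

/g/ before /x/ (voiceless) → [k]
/s/ before /b/ (voiced) → [z]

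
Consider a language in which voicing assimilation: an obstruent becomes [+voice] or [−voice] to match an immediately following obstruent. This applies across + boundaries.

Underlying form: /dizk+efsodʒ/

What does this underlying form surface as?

/z/ before /k/ (voiceless) → [s]

[disk+efsodʒ]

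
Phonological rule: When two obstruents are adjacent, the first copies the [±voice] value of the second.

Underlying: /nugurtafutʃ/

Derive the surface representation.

[nugurtafutʃ]

no segment meets the rule's conditions; no change.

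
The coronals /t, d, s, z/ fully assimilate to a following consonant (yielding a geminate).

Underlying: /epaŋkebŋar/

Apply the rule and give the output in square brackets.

no segment meets the rule's conditions; no change.

[epaŋkebŋar]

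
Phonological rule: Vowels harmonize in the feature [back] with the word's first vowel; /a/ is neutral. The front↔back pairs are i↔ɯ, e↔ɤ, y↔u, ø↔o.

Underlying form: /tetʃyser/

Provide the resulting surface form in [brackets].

[tetʃyser]

no segment meets the rule's conditions; no change.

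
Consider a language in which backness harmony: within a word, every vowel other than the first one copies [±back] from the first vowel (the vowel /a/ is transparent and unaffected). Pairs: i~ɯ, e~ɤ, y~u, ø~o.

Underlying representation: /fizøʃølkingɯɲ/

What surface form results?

[fizøʃølkingiɲ]

/ɯ/ harmonizes with /i/ ([-back]) → [i]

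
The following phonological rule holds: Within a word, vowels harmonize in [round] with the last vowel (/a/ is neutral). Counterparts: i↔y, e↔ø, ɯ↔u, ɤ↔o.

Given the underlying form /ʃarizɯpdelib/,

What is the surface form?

[ʃarizɯpdelib]

no segment meets the rule's conditions; no change.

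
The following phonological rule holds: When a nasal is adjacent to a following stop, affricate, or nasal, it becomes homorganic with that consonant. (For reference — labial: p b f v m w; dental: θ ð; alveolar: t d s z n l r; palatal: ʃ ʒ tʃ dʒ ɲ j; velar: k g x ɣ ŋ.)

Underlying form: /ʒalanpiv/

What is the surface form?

[ʒalampiv]

/n/ before /p/ (labial) → [m]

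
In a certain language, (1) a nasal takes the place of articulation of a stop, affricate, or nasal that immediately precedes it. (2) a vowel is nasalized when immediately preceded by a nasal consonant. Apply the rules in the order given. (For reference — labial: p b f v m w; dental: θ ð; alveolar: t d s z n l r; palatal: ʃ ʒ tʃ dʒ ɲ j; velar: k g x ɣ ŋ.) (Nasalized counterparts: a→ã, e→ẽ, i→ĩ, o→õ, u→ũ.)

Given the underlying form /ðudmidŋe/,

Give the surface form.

[ðudnĩdnẽ]

Rule 1: /m/ after /d/ (alveolar) → [n]
Rule 1: /ŋ/ after /d/ (alveolar) → [n]
After rule 1: ðudnidne
Rule 2: /i/ after nasal /n/ → [ĩ]
Rule 2: /e/ after nasal /n/ → [ẽ]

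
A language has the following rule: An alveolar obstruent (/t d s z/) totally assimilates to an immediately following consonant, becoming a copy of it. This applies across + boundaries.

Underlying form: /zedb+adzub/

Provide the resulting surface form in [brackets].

/d/ before /b/ → [b] (total assimilation)
/d/ before /z/ → [z] (total assimilation)

[zebb+azzub]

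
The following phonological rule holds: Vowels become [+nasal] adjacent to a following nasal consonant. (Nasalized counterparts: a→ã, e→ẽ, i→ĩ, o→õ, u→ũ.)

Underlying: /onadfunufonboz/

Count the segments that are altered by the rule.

/o/ before nasal /n/ → [õ]
/u/ before nasal /n/ → [ũ]
/o/ before nasal /n/ → [õ]
3 segments change.

3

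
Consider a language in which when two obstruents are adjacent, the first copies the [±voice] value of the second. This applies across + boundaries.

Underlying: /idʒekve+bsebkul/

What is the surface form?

[idʒegve+psepkul]

/k/ before /v/ (voiced) → [g]
/b/ before /s/ (voiceless) → [p]
/b/ before /k/ (voiceless) → [p]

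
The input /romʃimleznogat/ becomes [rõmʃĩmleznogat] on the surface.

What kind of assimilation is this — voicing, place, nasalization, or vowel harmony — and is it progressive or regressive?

nasalization, regressive

/o/→[õ] /i/→[ĩ].
Each target copies a feature from the following segment, so the direction is regressive.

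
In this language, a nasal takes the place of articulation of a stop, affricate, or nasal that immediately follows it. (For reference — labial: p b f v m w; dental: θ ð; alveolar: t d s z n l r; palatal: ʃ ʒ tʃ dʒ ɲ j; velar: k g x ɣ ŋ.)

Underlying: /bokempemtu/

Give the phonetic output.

[bokempentu]

/m/ before /t/ (alveolar) → [n]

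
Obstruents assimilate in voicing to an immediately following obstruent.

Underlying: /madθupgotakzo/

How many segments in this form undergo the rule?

3

/d/ before /θ/ (voiceless) → [t]
/p/ before /g/ (voiced) → [b]
/k/ before /z/ (voiced) → [g]
3 segments change.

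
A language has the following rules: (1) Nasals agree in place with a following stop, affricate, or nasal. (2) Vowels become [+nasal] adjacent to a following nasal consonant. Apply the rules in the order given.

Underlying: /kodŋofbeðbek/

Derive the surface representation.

[kodŋofbeðbek]

Rule 1: no segment meets the rule's conditions; no change.
After rule 1: kodŋofbeðbek
Rule 2: no segment meets the rule's conditions; no change.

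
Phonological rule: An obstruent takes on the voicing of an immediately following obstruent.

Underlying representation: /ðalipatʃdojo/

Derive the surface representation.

/tʃ/ before /d/ (voiced) → [dʒ]

[ðalipadʒdojo]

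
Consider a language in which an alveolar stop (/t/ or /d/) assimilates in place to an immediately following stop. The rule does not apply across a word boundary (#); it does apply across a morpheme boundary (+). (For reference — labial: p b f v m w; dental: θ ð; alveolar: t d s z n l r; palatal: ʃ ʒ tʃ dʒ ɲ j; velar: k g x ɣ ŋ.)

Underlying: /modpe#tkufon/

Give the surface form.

/d/ before /p/ (labial) → [b]
/t/ before /k/ (velar) → [k]

[mobpe#kkufon]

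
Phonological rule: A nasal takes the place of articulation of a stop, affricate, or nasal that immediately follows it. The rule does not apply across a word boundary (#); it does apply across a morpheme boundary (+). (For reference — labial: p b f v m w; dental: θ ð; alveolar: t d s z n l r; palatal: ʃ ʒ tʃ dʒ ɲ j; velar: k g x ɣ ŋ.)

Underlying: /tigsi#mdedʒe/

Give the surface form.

/m/ before /d/ (alveolar) → [n]

[tigsi#ndedʒe]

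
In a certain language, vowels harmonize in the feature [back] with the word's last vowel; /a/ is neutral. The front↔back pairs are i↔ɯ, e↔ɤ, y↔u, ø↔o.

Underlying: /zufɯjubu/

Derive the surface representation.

[zufɯjubu]

no segment meets the rule's conditions; no change.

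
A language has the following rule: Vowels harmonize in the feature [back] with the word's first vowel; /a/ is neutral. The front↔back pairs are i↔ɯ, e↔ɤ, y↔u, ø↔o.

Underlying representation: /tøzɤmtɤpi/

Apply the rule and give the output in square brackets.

/ɤ/ harmonizes with /ø/ ([-back]) → [e]
/ɤ/ harmonizes with /ø/ ([-back]) → [e]

[tøzemtepi]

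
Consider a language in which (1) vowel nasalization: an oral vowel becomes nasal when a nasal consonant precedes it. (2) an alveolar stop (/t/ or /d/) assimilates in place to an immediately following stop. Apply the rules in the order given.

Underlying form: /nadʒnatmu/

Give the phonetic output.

[nãdʒnãtmũ]

Rule 1: /a/ after nasal /n/ → [ã]
Rule 1: /a/ after nasal /n/ → [ã]
Rule 1: /u/ after nasal /m/ → [ũ]
After rule 1: nãdʒnãtmũ
Rule 2: no segment meets the rule's conditions; no change.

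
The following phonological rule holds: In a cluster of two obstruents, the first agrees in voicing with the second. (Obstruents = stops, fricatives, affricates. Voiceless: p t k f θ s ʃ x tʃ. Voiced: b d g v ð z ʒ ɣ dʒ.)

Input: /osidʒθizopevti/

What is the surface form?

[ositʃθizopefti]

/dʒ/ before /θ/ (voiceless) → [tʃ]
/v/ before /t/ (voiceless) → [f]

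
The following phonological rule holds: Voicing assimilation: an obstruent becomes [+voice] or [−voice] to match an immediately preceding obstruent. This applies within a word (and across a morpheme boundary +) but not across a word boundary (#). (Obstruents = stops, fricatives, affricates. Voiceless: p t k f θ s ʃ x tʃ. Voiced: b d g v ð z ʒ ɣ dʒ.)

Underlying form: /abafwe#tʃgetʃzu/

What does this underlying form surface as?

[abafwe#tʃketʃsu]

/g/ after /tʃ/ (voiceless) → [k]
/z/ after /tʃ/ (voiceless) → [s]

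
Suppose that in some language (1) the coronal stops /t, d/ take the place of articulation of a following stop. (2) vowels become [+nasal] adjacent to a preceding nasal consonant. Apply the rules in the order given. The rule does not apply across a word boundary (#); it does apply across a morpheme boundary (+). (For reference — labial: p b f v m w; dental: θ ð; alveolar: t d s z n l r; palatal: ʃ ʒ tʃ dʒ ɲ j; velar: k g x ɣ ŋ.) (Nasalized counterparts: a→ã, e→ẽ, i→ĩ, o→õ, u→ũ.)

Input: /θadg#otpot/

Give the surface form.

Rule 1: /d/ before /g/ (velar) → [g]
Rule 1: /t/ before /p/ (labial) → [p]
After rule 1: θagg#oppot
Rule 2: no segment meets the rule's conditions; no change.

[θagg#oppot]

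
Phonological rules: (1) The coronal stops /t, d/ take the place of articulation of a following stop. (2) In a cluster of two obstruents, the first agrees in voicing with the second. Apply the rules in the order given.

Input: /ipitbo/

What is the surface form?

[ipibbo]

Rule 1: /t/ before /b/ (labial) → [p]
After rule 1: ipipbo
Rule 2: /p/ before /b/ (voiced) → [b]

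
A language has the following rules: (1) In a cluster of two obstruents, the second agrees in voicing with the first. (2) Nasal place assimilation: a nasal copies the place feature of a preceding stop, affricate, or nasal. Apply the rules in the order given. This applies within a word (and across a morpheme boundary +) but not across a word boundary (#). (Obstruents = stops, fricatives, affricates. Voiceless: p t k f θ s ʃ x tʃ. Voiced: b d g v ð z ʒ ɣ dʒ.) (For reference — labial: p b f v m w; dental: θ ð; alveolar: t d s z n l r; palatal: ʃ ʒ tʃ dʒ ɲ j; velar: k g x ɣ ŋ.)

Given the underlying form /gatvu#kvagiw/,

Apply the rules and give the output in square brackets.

Rule 1: /v/ after /t/ (voiceless) → [f]
Rule 1: /v/ after /k/ (voiceless) → [f]
After rule 1: gatfu#kfagiw
Rule 2: no segment meets the rule's conditions; no change.

[gatfu#kfagiw]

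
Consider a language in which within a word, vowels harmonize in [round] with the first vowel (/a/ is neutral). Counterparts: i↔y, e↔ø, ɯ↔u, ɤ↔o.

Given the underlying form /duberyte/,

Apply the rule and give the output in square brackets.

[dubørytø]

/e/ harmonizes with /u/ ([+round]) → [ø]
/e/ harmonizes with /u/ ([+round]) → [ø]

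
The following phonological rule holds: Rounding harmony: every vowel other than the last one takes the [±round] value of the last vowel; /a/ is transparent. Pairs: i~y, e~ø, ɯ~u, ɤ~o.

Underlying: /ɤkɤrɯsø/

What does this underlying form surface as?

[okorusø]

/ɤ/ harmonizes with /ø/ ([+round]) → [o]
/ɤ/ harmonizes with /ø/ ([+round]) → [o]
/ɯ/ harmonizes with /ø/ ([+round]) → [u]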